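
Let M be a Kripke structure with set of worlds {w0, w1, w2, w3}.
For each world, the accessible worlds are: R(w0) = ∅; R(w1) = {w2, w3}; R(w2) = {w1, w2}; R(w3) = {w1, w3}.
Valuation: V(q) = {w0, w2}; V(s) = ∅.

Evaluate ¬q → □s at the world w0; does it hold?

Recall that □ψ holds at a world iff ψ holds at every accessible world, and ◇ψ holds iff ψ holds at some accessible world.
At w0: ¬q is false, □s is true, so ¬q → □s is true.
  At w0: no accessible worlds, so □s holds vacuously.

Yes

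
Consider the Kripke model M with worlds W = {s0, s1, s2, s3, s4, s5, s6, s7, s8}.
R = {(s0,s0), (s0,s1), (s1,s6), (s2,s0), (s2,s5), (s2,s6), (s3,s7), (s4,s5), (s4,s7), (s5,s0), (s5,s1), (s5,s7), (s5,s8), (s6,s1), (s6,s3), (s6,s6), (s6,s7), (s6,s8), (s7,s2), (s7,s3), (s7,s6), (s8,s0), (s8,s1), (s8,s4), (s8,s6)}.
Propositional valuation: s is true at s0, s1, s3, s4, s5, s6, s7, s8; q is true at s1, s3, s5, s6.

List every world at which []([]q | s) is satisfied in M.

s0, s1, s2, s3, s4, s5, s6, s8

Let φ = []([]q | s). Evaluate φ at each world:
  s0 (successors {s0, s1}): φ is true.
  s1 (successors {s6}): φ is true.
  s2 (successors {s0, s5, s6}): φ is true.
  s3 (successors {s7}): φ is true.
  s4 (successors {s5, s7}): φ is true.
  s5 (successors {s0, s1, s7, s8}): φ is true.
  s6 (successors {s1, s3, s6, s7, s8}): φ is true.
  s7 (successors {s2, s3, s6}): φ is false.
  s8 (successors {s0, s1, s4, s6}): φ is true.
For instance, at s4:
  At s4: []([]q | s) requires []q | s at every successor {s5, s7}.
      At s5: []q is false, s is true, so []q | s is true.
      At s7: []q is false, s is true, so []q | s is true.
  So []([]q | s) is true at s4.
Satisfying worlds: {s0, s1, s2, s3, s4, s5, s6, s8}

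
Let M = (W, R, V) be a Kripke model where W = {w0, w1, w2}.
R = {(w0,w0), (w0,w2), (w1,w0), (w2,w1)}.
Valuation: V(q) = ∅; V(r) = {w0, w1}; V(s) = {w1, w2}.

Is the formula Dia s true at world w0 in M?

At w0: Dia s requires s at some successor in {w0, w2}.
  s holds at w2, so Dia s is true at w0.

Yes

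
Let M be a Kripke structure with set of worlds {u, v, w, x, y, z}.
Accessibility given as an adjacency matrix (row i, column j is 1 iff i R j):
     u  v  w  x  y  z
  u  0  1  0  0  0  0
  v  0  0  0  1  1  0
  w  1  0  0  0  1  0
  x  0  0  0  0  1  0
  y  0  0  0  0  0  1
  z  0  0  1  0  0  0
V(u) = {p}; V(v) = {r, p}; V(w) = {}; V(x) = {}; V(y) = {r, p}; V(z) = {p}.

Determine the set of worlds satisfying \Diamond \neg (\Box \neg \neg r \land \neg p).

u, v, w, x, y, z

Let φ = \Diamond \neg (\Box \neg \neg r \land \neg p). Evaluate φ at each world:
  u (successors {v}): φ is true.
  v (successors {x, y}): φ is true.
  w (successors {u, y}): φ is true.
  x (successors {y}): φ is true.
  y (successors {z}): φ is true.
  z (successors {w}): φ is true.
For instance, at w:
  At w: \Diamond \neg (\Box \neg \neg r \land \neg p) requires \neg (\Box \neg \neg r \land \neg p) at some successor in {u, y}.
    \neg (\Box \neg \neg r \land \neg p) holds at u, so \Diamond \neg (\Box \neg \neg r \land \neg p) is true at w.
      At u: \Box \neg \neg r \land \neg p is false, so \neg (\Box \neg \neg r \land \neg p) is true.
Satisfying worlds: {u, v, w, x, y, z}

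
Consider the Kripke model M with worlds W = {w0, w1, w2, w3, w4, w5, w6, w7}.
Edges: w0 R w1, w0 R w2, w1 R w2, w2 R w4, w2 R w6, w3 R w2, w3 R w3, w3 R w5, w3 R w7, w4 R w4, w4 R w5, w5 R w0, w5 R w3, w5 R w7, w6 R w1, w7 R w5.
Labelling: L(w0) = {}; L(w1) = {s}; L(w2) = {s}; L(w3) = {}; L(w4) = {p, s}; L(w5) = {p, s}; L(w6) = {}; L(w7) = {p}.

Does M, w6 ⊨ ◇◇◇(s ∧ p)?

Recall that ◇ψ holds at a world iff ψ holds at some accessible world.
At w6: ◇◇◇(s ∧ p) requires ◇◇(s ∧ p) at some successor in {w1}.
  ◇◇(s ∧ p) holds at w1, so ◇◇◇(s ∧ p) is true at w6.
    At w1: ◇◇(s ∧ p) requires ◇(s ∧ p) at some successor in {w2}.
      ◇(s ∧ p) holds at w2, so ◇◇(s ∧ p) is true at w1.

Yes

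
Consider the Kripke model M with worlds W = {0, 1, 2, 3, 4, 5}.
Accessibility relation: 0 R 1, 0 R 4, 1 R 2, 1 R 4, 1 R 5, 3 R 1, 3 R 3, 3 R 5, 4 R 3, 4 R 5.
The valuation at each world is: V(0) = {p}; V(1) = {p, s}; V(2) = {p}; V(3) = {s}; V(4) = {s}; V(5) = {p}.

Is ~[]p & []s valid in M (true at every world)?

No

Let φ = ~[]p & []s. Evaluate φ at each world:
  0 (successors {1, 4}): φ is true.
  1 (successors {2, 4, 5}): φ is false.
  2 (successors ∅): φ is false.
  3 (successors {1, 3, 5}): φ is false.
  4 (successors {3, 5}): φ is false.
  5 (successors ∅): φ is false.
Detail at 1 (counterexample):
  At 1: ~[]p is true, []s is false, so ~[]p & []s is false.
    At 1: []p is false, so ~[]p is true.
      At 1: []p requires p at every successor {2, 4, 5}.
        p fails at 4, so []p is false at 1.
    At 1: []s requires s at every successor {2, 4, 5}.
      s fails at 2, so []s is false at 1.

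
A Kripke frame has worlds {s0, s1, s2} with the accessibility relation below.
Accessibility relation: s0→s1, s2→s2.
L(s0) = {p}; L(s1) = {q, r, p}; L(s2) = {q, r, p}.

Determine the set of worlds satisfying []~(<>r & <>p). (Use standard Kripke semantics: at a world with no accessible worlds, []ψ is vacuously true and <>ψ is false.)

Let φ = []~(<>r & <>p). Evaluate φ at each world:
  s0 (successors {s1}): φ is true.
  s1 (successors ∅): φ is true.
  s2 (successors {s2}): φ is false.
For instance, at s2:
  At s2: []~(<>r & <>p) requires ~(<>r & <>p) at every successor {s2}.
    ~(<>r & <>p) fails at s2, so []~(<>r & <>p) is false at s2.
      At s2: <>r & <>p is true, so ~(<>r & <>p) is false.
Satisfying worlds: {s0, s1}

s0, s1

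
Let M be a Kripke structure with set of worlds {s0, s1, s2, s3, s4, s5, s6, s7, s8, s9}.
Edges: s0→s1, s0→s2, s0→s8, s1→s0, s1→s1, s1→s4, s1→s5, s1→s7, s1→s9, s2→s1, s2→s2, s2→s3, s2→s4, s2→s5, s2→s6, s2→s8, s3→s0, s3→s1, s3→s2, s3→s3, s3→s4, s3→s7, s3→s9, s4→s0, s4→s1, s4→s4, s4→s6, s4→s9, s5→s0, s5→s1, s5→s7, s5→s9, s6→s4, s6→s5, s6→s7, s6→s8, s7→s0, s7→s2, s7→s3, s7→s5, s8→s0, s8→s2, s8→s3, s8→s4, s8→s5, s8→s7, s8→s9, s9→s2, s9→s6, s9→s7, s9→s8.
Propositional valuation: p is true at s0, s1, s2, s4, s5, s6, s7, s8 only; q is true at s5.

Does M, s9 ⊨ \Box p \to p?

At s9: \Box p is true, p is false, so \Box p \to p is false.
  At s9: \Box p requires p at every successor {s2, s6, s7, s8}.
    At s2: p is true.
    At s6: p is true.
    At s7: p is true.
    At s8: p is true.
  So \Box p is true at s9.

No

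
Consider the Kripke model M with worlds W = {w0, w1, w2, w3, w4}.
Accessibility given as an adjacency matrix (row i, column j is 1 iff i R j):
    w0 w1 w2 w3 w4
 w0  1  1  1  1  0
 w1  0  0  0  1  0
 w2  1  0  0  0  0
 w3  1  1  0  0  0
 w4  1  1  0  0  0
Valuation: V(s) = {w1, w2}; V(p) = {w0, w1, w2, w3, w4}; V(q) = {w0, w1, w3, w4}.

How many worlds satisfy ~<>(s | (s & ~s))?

2

Let φ = ~<>(s | (s & ~s)). Evaluate φ at each world:
  w0 (successors {w0, w1, w2, w3}): φ is false.
  w1 (successors {w3}): φ is true.
  w2 (successors {w0}): φ is true.
  w3 (successors {w0, w1}): φ is false.
  w4 (successors {w0, w1}): φ is false.
For instance, at w1:
  At w1: <>(s | (s & ~s)) is false, so ~<>(s | (s & ~s)) is true.
    At w1: <>(s | (s & ~s)) requires s | (s & ~s) at some successor in {w3}.
      At w3: s | (s & ~s) is false.
    So <>(s | (s & ~s)) is false at w1.
Satisfying worlds: {w1, w2}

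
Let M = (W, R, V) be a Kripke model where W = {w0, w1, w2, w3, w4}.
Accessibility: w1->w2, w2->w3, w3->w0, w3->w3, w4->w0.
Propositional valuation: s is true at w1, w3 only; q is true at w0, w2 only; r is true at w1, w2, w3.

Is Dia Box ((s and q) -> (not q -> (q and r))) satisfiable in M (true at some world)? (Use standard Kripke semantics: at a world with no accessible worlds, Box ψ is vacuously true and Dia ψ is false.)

Yes

Let φ = Dia Box ((s and q) -> (not q -> (q and r))). Evaluate φ at each world:
  w0 (successors ∅): φ is false.
  w1 (successors {w2}): φ is true.
  w2 (successors {w3}): φ is true.
  w3 (successors {w0, w3}): φ is true.
  w4 (successors {w0}): φ is true.
Detail at w1 (witness):
  At w1: Dia Box ((s and q) -> (not q -> (q and r))) requires Box ((s and q) -> (not q -> (q and r))) at some successor in {w2}.
    Box ((s and q) -> (not q -> (q and r))) holds at w2, so Dia Box ((s and q) -> (not q -> (q and r))) is true at w1.
      At w2: Box ((s and q) -> (not q -> (q and r))) requires (s and q) -> (not q -> (q and r)) at every successor {w3}.
        At w3: (s and q) -> (not q -> (q and r)) is true.
      So Box ((s and q) -> (not q -> (q and r))) is true at w2.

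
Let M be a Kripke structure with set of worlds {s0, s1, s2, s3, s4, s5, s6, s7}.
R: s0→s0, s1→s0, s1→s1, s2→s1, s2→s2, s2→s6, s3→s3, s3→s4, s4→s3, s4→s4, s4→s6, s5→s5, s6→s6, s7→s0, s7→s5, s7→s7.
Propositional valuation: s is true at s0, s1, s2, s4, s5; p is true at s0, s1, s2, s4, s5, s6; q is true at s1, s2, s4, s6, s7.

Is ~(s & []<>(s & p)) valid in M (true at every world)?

Let φ = ~(s & []<>(s & p)). Evaluate φ at each world:
  s0 (successors {s0}): φ is false.
  s1 (successors {s0, s1}): φ is false.
  s2 (successors {s1, s2, s6}): φ is true.
  s3 (successors {s3, s4}): φ is true.
  s4 (successors {s3, s4, s6}): φ is true.
  s5 (successors {s5}): φ is false.
  s6 (successors {s6}): φ is true.
  s7 (successors {s0, s5, s7}): φ is true.
Detail at s0 (counterexample):
  At s0: s & []<>(s & p) is true, so ~(s & []<>(s & p)) is false.
    At s0: s is true, []<>(s & p) is true, so s & []<>(s & p) is true.
      At s0: []<>(s & p) requires <>(s & p) at every successor {s0}.
        At s0: <>(s & p) is true.
      So []<>(s & p) is true at s0.

No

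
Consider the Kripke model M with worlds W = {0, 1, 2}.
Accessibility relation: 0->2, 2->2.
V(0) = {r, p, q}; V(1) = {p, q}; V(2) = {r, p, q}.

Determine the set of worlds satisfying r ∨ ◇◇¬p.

Recall that ◇ψ holds at a world iff ψ holds at some accessible world.
Let φ = r ∨ ◇◇¬p. Evaluate φ at each world:
  0 (successors {2}): φ is true.
  1 (successors ∅): φ is false.
  2 (successors {2}): φ is true.
For instance, at 2:
  At 2: r is true, ◇◇¬p is false, so r ∨ ◇◇¬p is true.
    At 2: ◇◇¬p requires ◇¬p at some successor in {2}.
      At 2: ◇¬p is false.
    So ◇◇¬p is false at 2.
Satisfying worlds: {0, 2}

0, 2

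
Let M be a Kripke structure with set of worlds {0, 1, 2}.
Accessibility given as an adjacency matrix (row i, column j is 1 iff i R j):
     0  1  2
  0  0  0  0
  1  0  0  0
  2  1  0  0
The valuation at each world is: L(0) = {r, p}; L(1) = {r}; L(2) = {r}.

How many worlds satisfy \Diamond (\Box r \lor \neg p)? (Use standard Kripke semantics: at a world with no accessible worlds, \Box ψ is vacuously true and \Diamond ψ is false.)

Let φ = \Diamond (\Box r \lor \neg p). Evaluate φ at each world:
  0 (successors ∅): φ is false.
  1 (successors ∅): φ is false.
  2 (successors {0}): φ is true.
For instance, at 2:
  At 2: \Diamond (\Box r \lor \neg p) requires \Box r \lor \neg p at some successor in {0}.
    \Box r \lor \neg p holds at 0, so \Diamond (\Box r \lor \neg p) is true at 2.
      At 0: \Box r is true, \neg p is false, so \Box r \lor \neg p is true.
Satisfying worlds: {2}

1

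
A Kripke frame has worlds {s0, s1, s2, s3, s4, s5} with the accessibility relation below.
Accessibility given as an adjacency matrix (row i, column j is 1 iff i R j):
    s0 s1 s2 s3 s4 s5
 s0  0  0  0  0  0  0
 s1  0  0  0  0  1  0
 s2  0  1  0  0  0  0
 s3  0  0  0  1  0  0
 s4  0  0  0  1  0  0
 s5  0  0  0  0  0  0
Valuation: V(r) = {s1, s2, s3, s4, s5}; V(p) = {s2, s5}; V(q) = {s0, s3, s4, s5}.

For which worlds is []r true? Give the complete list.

s0, s1, s2, s3, s4, s5

Let φ = []r. Evaluate φ at each world:
  s0 (successors ∅): φ is true.
  s1 (successors {s4}): φ is true.
  s2 (successors {s1}): φ is true.
  s3 (successors {s3}): φ is true.
  s4 (successors {s3}): φ is true.
  s5 (successors ∅): φ is true.
For instance, at s4:
  At s4: []r requires r at every successor {s3}.
    At s3: r is true.
  So []r is true at s4.
Satisfying worlds: {s0, s1, s2, s3, s4, s5}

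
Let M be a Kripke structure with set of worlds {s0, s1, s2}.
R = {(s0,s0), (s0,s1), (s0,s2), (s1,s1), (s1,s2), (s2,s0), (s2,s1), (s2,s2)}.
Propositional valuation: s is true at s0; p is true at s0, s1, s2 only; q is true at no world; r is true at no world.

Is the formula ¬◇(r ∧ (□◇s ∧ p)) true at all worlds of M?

Let φ = ¬◇(r ∧ (□◇s ∧ p)). Evaluate φ at each world:
  s0 (successors {s0, s1, s2}): φ is true.
  s1 (successors {s1, s2}): φ is true.
  s2 (successors {s0, s1, s2}): φ is true.
For instance, at s1:
  At s1: ◇(r ∧ (□◇s ∧ p)) is false, so ¬◇(r ∧ (□◇s ∧ p)) is true.
    At s1: ◇(r ∧ (□◇s ∧ p)) requires r ∧ (□◇s ∧ p) at some successor in {s1, s2}.
      At s1: r ∧ (□◇s ∧ p) is false.
      At s2: r ∧ (□◇s ∧ p) is false.
    So ◇(r ∧ (□◇s ∧ p)) is false at s1.

Yes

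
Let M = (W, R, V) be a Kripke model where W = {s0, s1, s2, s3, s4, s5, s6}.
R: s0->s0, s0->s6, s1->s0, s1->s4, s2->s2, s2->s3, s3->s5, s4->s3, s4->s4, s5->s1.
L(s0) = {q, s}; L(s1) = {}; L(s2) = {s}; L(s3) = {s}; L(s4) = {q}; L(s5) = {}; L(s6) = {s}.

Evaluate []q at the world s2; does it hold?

At s2: []q requires q at every successor {s2, s3}.
  q fails at s2, so []q is false at s2.

No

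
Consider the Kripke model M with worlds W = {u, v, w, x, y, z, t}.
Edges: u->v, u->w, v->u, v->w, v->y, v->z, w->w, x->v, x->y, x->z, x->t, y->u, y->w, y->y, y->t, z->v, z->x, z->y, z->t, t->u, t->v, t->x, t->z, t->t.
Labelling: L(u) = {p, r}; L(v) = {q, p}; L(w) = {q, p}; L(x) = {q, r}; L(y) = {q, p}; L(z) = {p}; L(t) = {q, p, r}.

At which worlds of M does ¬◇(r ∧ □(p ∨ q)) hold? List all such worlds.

Recall that □ψ holds at a world iff ψ holds at every accessible world, and ◇ψ holds iff ψ holds at some accessible world.
Let φ = ¬◇(r ∧ □(p ∨ q)). Evaluate φ at each world:
  u (successors {v, w}): φ is true.
  v (successors {u, w, y, z}): φ is false.
  w (successors {w}): φ is true.
  x (successors {v, y, z, t}): φ is false.
  y (successors {u, w, y, t}): φ is false.
  z (successors {v, x, y, t}): φ is false.
  t (successors {u, v, x, z, t}): φ is false.
For instance, at x:
  At x: ◇(r ∧ □(p ∨ q)) is true, so ¬◇(r ∧ □(p ∨ q)) is false.
    At x: ◇(r ∧ □(p ∨ q)) requires r ∧ □(p ∨ q) at some successor in {v, y, z, t}.
      r ∧ □(p ∨ q) holds at t, so ◇(r ∧ □(p ∨ q)) is true at x.
Satisfying worlds: {u, w}

u, w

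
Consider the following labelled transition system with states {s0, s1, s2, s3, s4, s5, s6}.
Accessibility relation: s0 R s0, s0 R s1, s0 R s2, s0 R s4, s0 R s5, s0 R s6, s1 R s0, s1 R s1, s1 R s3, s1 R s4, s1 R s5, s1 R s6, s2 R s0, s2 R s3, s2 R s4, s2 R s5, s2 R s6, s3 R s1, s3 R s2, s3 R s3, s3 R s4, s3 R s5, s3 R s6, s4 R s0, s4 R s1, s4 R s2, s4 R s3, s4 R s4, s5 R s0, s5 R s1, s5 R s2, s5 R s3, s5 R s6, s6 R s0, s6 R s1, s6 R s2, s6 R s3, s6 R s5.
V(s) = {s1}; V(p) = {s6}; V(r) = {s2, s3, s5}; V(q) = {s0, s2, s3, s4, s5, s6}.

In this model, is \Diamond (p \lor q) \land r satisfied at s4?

No

At s4: \Diamond (p \lor q) is true, r is false, so \Diamond (p \lor q) \land r is false.
  At s4: \Diamond (p \lor q) requires p \lor q at some successor in {s0, s1, s2, s3, s4}.
    p \lor q holds at s0, so \Diamond (p \lor q) is true at s4.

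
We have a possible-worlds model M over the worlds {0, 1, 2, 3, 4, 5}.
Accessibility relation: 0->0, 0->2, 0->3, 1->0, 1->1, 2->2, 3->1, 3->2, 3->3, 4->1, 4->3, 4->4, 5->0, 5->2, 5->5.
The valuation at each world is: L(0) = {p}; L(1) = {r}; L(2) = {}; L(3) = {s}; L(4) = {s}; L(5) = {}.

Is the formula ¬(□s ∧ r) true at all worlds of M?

Yes

Let φ = ¬(□s ∧ r). Evaluate φ at each world:
  0 (successors {0, 2, 3}): φ is true.
  1 (successors {0, 1}): φ is true.
  2 (successors {2}): φ is true.
  3 (successors {1, 2, 3}): φ is true.
  4 (successors {1, 3, 4}): φ is true.
  5 (successors {0, 2, 5}): φ is true.
For instance, at 0:
  At 0: □s ∧ r is false, so ¬(□s ∧ r) is true.
    At 0: □s is false, r is false, so □s ∧ r is false.
      At 0: □s requires s at every successor {0, 2, 3}.
        s fails at 0, so □s is false at 0.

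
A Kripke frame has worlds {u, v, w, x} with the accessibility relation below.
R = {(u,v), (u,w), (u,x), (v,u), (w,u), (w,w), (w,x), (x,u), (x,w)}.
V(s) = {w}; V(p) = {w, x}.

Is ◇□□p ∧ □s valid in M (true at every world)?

Let φ = ◇□□p ∧ □s. Evaluate φ at each world:
  u (successors {v, w, x}): φ is false.
  v (successors {u}): φ is false.
  w (successors {u, w, x}): φ is false.
  x (successors {u, w}): φ is false.
Detail at u (counterexample):
  At u: ◇□□p is false, □s is false, so ◇□□p ∧ □s is false.
    At u: ◇□□p requires □□p at some successor in {v, w, x}.
      At v: □□p is false.
      At w: □□p is false.
      At x: □□p is false.
    So ◇□□p is false at u.
    At u: □s requires s at every successor {v, w, x}.
      s fails at v, so □s is false at u.

No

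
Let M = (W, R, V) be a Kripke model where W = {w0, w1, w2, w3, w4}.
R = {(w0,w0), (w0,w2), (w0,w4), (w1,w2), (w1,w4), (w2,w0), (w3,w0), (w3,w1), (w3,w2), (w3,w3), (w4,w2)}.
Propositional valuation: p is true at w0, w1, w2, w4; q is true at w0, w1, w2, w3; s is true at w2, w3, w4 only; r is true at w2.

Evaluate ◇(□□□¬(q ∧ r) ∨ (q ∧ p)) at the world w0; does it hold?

At w0: ◇(□□□¬(q ∧ r) ∨ (q ∧ p)) requires □□□¬(q ∧ r) ∨ (q ∧ p) at some successor in {w0, w2, w4}.
  □□□¬(q ∧ r) ∨ (q ∧ p) holds at w0, so ◇(□□□¬(q ∧ r) ∨ (q ∧ p)) is true at w0.
    At w0: □□□¬(q ∧ r) is false, q ∧ p is true, so □□□¬(q ∧ r) ∨ (q ∧ p) is true.
      At w0: □□□¬(q ∧ r) requires □□¬(q ∧ r) at every successor {w0, w2, w4}.
        □□¬(q ∧ r) fails at w0, so □□□¬(q ∧ r) is false at w0.

Yes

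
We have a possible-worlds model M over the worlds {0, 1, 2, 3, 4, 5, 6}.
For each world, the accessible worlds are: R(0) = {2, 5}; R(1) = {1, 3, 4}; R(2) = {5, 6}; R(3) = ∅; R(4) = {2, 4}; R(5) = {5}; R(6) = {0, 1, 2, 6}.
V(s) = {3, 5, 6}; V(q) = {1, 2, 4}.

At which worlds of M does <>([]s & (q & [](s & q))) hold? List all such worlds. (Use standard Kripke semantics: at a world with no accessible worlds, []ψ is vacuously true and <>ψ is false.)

none

Let φ = <>([]s & (q & [](s & q))). Evaluate φ at each world:
  0 (successors {2, 5}): φ is false.
  1 (successors {1, 3, 4}): φ is false.
  2 (successors {5, 6}): φ is false.
  3 (successors ∅): φ is false.
  4 (successors {2, 4}): φ is false.
  5 (successors {5}): φ is false.
  6 (successors {0, 1, 2, 6}): φ is false.
For instance, at 1:
  At 1: <>([]s & (q & [](s & q))) requires []s & (q & [](s & q)) at some successor in {1, 3, 4}.
    At 1: []s & (q & [](s & q)) is false.
    At 3: []s & (q & [](s & q)) is false.
    At 4: []s & (q & [](s & q)) is false.
  So <>([]s & (q & [](s & q))) is false at 1.
Satisfying worlds: none.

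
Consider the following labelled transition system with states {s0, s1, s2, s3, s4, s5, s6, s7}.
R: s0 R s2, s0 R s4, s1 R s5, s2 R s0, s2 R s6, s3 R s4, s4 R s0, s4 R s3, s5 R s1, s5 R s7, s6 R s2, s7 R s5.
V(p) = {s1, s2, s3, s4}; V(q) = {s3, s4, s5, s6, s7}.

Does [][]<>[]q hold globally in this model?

Recall that []ψ holds at a world iff ψ holds at every accessible world, and <>ψ holds iff ψ holds at some accessible world.
Let φ = [][]<>[]q. Evaluate φ at each world:
  s0 (successors {s2, s4}): φ is false.
  s1 (successors {s5}): φ is false.
  s2 (successors {s0, s6}): φ is false.
  s3 (successors {s4}): φ is false.
  s4 (successors {s0, s3}): φ is false.
  s5 (successors {s1, s7}): φ is true.
  s6 (successors {s2}): φ is false.
  s7 (successors {s5}): φ is false.
Detail at s0 (counterexample):
  At s0: [][]<>[]q requires []<>[]q at every successor {s2, s4}.
    []<>[]q fails at s2, so [][]<>[]q is false at s0.
      At s2: []<>[]q requires <>[]q at every successor {s0, s6}.
        <>[]q fails at s0, so []<>[]q is false at s2.

No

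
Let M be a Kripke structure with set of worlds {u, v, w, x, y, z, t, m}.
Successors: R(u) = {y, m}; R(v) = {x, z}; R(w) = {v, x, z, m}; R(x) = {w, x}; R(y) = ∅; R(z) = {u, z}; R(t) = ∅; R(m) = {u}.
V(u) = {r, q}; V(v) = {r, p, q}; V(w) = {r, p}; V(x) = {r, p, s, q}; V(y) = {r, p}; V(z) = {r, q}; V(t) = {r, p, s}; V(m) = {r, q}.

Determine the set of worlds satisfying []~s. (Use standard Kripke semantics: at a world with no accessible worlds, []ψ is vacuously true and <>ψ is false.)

Recall that []ψ holds at a world iff ψ holds at every accessible world, and <>ψ holds iff ψ holds at some accessible world.
Let φ = []~s. Evaluate φ at each world:
  u (successors {y, m}): φ is true.
  v (successors {x, z}): φ is false.
  w (successors {v, x, z, m}): φ is false.
  x (successors {w, x}): φ is false.
  y (successors ∅): φ is true.
  z (successors {u, z}): φ is true.
  t (successors ∅): φ is true.
  m (successors {u}): φ is true.
For instance, at u:
  At u: []~s requires ~s at every successor {y, m}.
    At y: ~s is true.
    At m: ~s is true.
  So []~s is true at u.
Satisfying worlds: {u, y, z, t, m}

u, y, z, t, m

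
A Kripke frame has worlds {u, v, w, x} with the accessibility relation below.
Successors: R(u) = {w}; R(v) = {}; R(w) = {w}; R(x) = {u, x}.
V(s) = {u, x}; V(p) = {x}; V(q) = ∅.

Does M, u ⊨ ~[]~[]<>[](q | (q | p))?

No

At u: []~[]<>[](q | (q | p)) is true, so ~[]~[]<>[](q | (q | p)) is false.
  At u: []~[]<>[](q | (q | p)) requires ~[]<>[](q | (q | p)) at every successor {w}.
      At w: []<>[](q | (q | p)) is false, so ~[]<>[](q | (q | p)) is true.
  So []~[]<>[](q | (q | p)) is true at u.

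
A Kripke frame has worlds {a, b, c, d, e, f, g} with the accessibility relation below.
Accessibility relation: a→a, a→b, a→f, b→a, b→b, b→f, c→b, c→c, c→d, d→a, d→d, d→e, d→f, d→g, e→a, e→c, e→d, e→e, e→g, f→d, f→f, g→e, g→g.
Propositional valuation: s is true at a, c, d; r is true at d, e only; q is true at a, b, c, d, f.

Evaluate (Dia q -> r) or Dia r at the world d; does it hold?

At d: Dia q -> r is true, Dia r is true, so (Dia q -> r) or Dia r is true.
  At d: Dia q is true, r is true, so Dia q -> r is true.
    At d: Dia q requires q at some successor in {a, d, e, f, g}.
      q holds at a, so Dia q is true at d.
  At d: Dia r requires r at some successor in {a, d, e, f, g}.
    r holds at d, so Dia r is true at d.

Yes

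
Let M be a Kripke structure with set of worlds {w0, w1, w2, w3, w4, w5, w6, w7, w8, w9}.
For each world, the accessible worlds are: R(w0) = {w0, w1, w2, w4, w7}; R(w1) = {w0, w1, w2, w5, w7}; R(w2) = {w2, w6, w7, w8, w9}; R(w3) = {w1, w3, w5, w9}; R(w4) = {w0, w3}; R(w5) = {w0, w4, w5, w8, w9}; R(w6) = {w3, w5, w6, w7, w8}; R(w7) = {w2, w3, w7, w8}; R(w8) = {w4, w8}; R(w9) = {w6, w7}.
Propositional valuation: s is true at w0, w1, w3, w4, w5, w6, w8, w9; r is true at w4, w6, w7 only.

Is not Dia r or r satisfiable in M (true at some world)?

Yes

Recall that Dia ψ holds at a world iff ψ holds at some accessible world.
Let φ = not Dia r or r. Evaluate φ at each world:
  w0 (successors {w0, w1, w2, w4, w7}): φ is false.
  w1 (successors {w0, w1, w2, w5, w7}): φ is false.
  w2 (successors {w2, w6, w7, w8, w9}): φ is false.
  w3 (successors {w1, w3, w5, w9}): φ is true.
  w4 (successors {w0, w3}): φ is true.
  w5 (successors {w0, w4, w5, w8, w9}): φ is false.
  w6 (successors {w3, w5, w6, w7, w8}): φ is true.
  w7 (successors {w2, w3, w7, w8}): φ is true.
  w8 (successors {w4, w8}): φ is false.
  w9 (successors {w6, w7}): φ is false.
Detail at w3 (witness):
  At w3: not Dia r is true, r is false, so not Dia r or r is true.
    At w3: Dia r is false, so not Dia r is true.
      At w3: Dia r requires r at some successor in {w1, w3, w5, w9}.
        At w1: r is false.
        At w3: r is false.
        At w5: r is false.
        At w9: r is false.
      So Dia r is false at w3.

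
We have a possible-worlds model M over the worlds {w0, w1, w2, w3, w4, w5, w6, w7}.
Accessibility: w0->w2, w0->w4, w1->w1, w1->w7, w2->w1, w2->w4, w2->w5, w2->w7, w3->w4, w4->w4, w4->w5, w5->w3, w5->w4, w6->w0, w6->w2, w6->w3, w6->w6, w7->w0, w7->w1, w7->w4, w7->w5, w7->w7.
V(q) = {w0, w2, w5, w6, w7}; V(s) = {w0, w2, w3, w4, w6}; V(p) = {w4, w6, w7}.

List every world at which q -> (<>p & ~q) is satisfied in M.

Let φ = q -> (<>p & ~q). Evaluate φ at each world:
  w0 (successors {w2, w4}): φ is false.
  w1 (successors {w1, w7}): φ is true.
  w2 (successors {w1, w4, w5, w7}): φ is false.
  w3 (successors {w4}): φ is true.
  w4 (successors {w4, w5}): φ is true.
  w5 (successors {w3, w4}): φ is false.
  w6 (successors {w0, w2, w3, w6}): φ is false.
  w7 (successors {w0, w1, w4, w5, w7}): φ is false.
For instance, at w3:
  At w3: q is false, <>p & ~q is true, so q -> (<>p & ~q) is true.
    At w3: <>p is true, ~q is true, so <>p & ~q is true.
      At w3: <>p requires p at some successor in {w4}.
        p holds at w4, so <>p is true at w3.
Satisfying worlds: {w1, w3, w4}

w1, w3, w4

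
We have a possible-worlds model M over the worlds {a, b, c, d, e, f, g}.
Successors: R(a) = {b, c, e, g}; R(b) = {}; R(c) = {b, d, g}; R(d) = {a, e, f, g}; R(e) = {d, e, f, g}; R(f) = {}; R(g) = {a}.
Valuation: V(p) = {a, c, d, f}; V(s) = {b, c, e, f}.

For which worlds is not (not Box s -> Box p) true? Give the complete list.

Let φ = not (not Box s -> Box p). Evaluate φ at each world:
  a (successors {b, c, e, g}): φ is true.
  b (successors ∅): φ is false.
  c (successors {b, d, g}): φ is true.
  d (successors {a, e, f, g}): φ is true.
  e (successors {d, e, f, g}): φ is true.
  f (successors ∅): φ is false.
  g (successors {a}): φ is false.
For instance, at a:
  At a: not Box s -> Box p is false, so not (not Box s -> Box p) is true.
    At a: not Box s is true, Box p is false, so not Box s -> Box p is false.
      At a: Box s is false, so not Box s is true.
      At a: Box p requires p at every successor {b, c, e, g}.
        p fails at b, so Box p is false at a.
Satisfying worlds: {a, c, d, e}

a, c, d, e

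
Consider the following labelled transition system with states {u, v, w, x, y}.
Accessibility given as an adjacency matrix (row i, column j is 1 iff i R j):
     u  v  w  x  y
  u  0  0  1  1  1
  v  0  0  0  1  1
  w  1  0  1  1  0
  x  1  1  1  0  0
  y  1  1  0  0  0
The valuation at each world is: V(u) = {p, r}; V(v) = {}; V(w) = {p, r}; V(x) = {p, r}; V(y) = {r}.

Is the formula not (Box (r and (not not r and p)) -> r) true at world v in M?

No

At v: Box (r and (not not r and p)) -> r is true, so not (Box (r and (not not r and p)) -> r) is false.
  At v: Box (r and (not not r and p)) is false, r is false, so Box (r and (not not r and p)) -> r is true.
    At v: Box (r and (not not r and p)) requires r and (not not r and p) at every successor {x, y}.
      r and (not not r and p) fails at y, so Box (r and (not not r and p)) is false at v.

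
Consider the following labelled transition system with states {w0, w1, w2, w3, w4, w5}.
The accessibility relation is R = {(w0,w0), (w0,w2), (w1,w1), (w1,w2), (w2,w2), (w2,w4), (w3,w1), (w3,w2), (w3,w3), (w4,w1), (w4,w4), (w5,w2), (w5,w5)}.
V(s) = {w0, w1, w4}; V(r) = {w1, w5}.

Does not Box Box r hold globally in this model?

Let φ = not Box Box r. Evaluate φ at each world:
  w0 (successors {w0, w2}): φ is true.
  w1 (successors {w1, w2}): φ is true.
  w2 (successors {w2, w4}): φ is true.
  w3 (successors {w1, w2, w3}): φ is true.
  w4 (successors {w1, w4}): φ is true.
  w5 (successors {w2, w5}): φ is true.
For instance, at w4:
  At w4: Box Box r is false, so not Box Box r is true.
    At w4: Box Box r requires Box r at every successor {w1, w4}.
      Box r fails at w1, so Box Box r is false at w4.

Yes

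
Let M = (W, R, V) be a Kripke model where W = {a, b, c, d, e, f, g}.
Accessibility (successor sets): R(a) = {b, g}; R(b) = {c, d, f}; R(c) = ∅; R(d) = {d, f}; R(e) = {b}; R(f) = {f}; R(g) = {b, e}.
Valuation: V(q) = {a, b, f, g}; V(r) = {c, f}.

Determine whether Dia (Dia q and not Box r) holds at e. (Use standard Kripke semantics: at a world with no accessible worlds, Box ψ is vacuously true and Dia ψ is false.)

At e: Dia (Dia q and not Box r) requires Dia q and not Box r at some successor in {b}.
  Dia q and not Box r holds at b, so Dia (Dia q and not Box r) is true at e.
    At b: Dia q is true, not Box r is true, so Dia q and not Box r is true.
      At b: Dia q requires q at some successor in {c, d, f}.
        q holds at f, so Dia q is true at b.
      At b: Box r is false, so not Box r is true.

Yes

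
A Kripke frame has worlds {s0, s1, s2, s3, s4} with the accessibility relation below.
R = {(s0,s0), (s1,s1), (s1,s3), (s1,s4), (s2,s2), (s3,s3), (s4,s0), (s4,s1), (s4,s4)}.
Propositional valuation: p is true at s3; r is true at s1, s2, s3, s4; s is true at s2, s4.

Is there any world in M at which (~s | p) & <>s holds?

Recall that <>ψ holds at a world iff ψ holds at some accessible world.
Let φ = (~s | p) & <>s. Evaluate φ at each world:
  s0 (successors {s0}): φ is false.
  s1 (successors {s1, s3, s4}): φ is true.
  s2 (successors {s2}): φ is false.
  s3 (successors {s3}): φ is false.
  s4 (successors {s0, s1, s4}): φ is false.
Detail at s1 (witness):
  At s1: ~s | p is true, <>s is true, so (~s | p) & <>s is true.
    At s1: <>s requires s at some successor in {s1, s3, s4}.
      s holds at s4, so <>s is true at s1.

Yes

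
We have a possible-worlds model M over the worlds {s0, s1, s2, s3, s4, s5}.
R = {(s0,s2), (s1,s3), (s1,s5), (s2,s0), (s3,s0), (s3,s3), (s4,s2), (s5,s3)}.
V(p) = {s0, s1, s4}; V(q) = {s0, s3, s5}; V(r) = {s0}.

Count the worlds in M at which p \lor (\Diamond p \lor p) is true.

Let φ = p \lor (\Diamond p \lor p). Evaluate φ at each world:
  s0 (successors {s2}): φ is true.
  s1 (successors {s3, s5}): φ is true.
  s2 (successors {s0}): φ is true.
  s3 (successors {s0, s3}): φ is true.
  s4 (successors {s2}): φ is true.
  s5 (successors {s3}): φ is false.
For instance, at s4:
  At s4: p is true, \Diamond p \lor p is true, so p \lor (\Diamond p \lor p) is true.
    At s4: \Diamond p is false, p is true, so \Diamond p \lor p is true.
      At s4: \Diamond p requires p at some successor in {s2}.
        At s2: p is false.
      So \Diamond p is false at s4.
Satisfying worlds: {s0, s1, s2, s3, s4}

5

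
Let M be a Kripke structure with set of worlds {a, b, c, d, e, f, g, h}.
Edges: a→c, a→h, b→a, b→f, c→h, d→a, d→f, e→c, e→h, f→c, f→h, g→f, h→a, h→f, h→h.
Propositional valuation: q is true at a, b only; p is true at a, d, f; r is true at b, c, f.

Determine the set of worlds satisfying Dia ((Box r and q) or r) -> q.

a, b, c

Let φ = Dia ((Box r and q) or r) -> q. Evaluate φ at each world:
  a (successors {c, h}): φ is true.
  b (successors {a, f}): φ is true.
  c (successors {h}): φ is true.
  d (successors {a, f}): φ is false.
  e (successors {c, h}): φ is false.
  f (successors {c, h}): φ is false.
  g (successors {f}): φ is false.
  h (successors {a, f, h}): φ is false.
For instance, at b:
  At b: Dia ((Box r and q) or r) is true, q is true, so Dia ((Box r and q) or r) -> q is true.
    At b: Dia ((Box r and q) or r) requires (Box r and q) or r at some successor in {a, f}.
      (Box r and q) or r holds at f, so Dia ((Box r and q) or r) is true at b.
Satisfying worlds: {a, b, c}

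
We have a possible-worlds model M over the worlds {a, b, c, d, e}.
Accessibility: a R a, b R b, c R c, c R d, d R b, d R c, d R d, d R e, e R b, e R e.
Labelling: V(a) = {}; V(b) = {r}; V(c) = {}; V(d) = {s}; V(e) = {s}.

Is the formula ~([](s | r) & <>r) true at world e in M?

At e: [](s | r) & <>r is true, so ~([](s | r) & <>r) is false.
  At e: [](s | r) is true, <>r is true, so [](s | r) & <>r is true.
    At e: [](s | r) requires s | r at every successor {b, e}.
      At b: s | r is true.
      At e: s | r is true.
    So [](s | r) is true at e.
    At e: <>r requires r at some successor in {b, e}.
      r holds at b, so <>r is true at e.

No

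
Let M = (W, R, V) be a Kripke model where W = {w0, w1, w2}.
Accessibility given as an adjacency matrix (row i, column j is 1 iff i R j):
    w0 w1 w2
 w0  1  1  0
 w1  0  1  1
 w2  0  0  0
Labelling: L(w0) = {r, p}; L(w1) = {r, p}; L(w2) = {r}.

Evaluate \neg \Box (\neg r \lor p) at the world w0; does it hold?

No

At w0: \Box (\neg r \lor p) is true, so \neg \Box (\neg r \lor p) is false.
  At w0: \Box (\neg r \lor p) requires \neg r \lor p at every successor {w0, w1}.
    At w0: \neg r \lor p is true.
    At w1: \neg r \lor p is true.
  So \Box (\neg r \lor p) is true at w0.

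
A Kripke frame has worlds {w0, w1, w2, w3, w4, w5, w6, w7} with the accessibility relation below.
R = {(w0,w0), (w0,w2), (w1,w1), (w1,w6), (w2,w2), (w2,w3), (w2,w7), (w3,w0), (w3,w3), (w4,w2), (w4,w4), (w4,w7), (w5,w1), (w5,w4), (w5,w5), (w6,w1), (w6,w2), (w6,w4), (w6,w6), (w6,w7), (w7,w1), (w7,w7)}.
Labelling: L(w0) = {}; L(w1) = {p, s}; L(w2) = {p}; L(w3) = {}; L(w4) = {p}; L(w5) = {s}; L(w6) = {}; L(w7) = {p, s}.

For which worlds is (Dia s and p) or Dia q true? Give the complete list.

Recall that Dia ψ holds at a world iff ψ holds at some accessible world.
Let φ = (Dia s and p) or Dia q. Evaluate φ at each world:
  w0 (successors {w0, w2}): φ is false.
  w1 (successors {w1, w6}): φ is true.
  w2 (successors {w2, w3, w7}): φ is true.
  w3 (successors {w0, w3}): φ is false.
  w4 (successors {w2, w4, w7}): φ is true.
  w5 (successors {w1, w4, w5}): φ is false.
  w6 (successors {w1, w2, w4, w6, w7}): φ is false.
  w7 (successors {w1, w7}): φ is true.
For instance, at w1:
  At w1: Dia s and p is true, Dia q is false, so (Dia s and p) or Dia q is true.
    At w1: Dia s is true, p is true, so Dia s and p is true.
      At w1: Dia s requires s at some successor in {w1, w6}.
        s holds at w1, so Dia s is true at w1.
    At w1: Dia q requires q at some successor in {w1, w6}.
      At w1: q is false.
      At w6: q is false.
    So Dia q is false at w1.
Satisfying worlds: {w1, w2, w4, w7}

w1, w2, w4, w7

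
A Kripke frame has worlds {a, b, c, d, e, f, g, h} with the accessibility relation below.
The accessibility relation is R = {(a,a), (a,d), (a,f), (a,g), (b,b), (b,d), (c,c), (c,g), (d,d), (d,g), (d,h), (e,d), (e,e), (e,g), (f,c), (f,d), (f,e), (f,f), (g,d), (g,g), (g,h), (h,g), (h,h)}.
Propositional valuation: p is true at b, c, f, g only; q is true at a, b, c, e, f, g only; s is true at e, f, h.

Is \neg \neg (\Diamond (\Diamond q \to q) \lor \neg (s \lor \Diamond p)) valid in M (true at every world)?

Recall that \Diamond ψ holds at a world iff ψ holds at some accessible world.
Let φ = \neg \neg (\Diamond (\Diamond q \to q) \lor \neg (s \lor \Diamond p)). Evaluate φ at each world:
  a (successors {a, d, f, g}): φ is true.
  b (successors {b, d}): φ is true.
  c (successors {c, g}): φ is true.
  d (successors {d, g, h}): φ is true.
  e (successors {d, e, g}): φ is true.
  f (successors {c, d, e, f}): φ is true.
  g (successors {d, g, h}): φ is true.
  h (successors {g, h}): φ is true.
For instance, at a:
  At a: \neg (\Diamond (\Diamond q \to q) \lor \neg (s \lor \Diamond p)) is false, so \neg \neg (\Diamond (\Diamond q \to q) \lor \neg (s \lor \Diamond p)) is true.
    At a: \Diamond (\Diamond q \to q) \lor \neg (s \lor \Diamond p) is true, so \neg (\Diamond (\Diamond q \to q) \lor \neg (s \lor \Diamond p)) is false.
      At a: \Diamond (\Diamond q \to q) is true, \neg (s \lor \Diamond p) is false, so \Diamond (\Diamond q \to q) \lor \neg (s \lor \Diamond p) is true.

Yes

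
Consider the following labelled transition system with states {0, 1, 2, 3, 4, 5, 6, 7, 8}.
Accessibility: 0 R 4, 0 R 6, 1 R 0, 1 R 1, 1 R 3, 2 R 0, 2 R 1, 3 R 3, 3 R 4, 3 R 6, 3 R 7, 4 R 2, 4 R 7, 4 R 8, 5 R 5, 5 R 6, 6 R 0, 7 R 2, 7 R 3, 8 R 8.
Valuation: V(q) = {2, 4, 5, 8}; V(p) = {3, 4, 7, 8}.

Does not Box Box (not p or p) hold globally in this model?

Recall that Box ψ holds at a world iff ψ holds at every accessible world, and Dia ψ holds iff ψ holds at some accessible world.
Let φ = not Box Box (not p or p). Evaluate φ at each world:
  0 (successors {4, 6}): φ is false.
  1 (successors {0, 1, 3}): φ is false.
  2 (successors {0, 1}): φ is false.
  3 (successors {3, 4, 6, 7}): φ is false.
  4 (successors {2, 7, 8}): φ is false.
  5 (successors {5, 6}): φ is false.
  6 (successors {0}): φ is false.
  7 (successors {2, 3}): φ is false.
  8 (successors {8}): φ is false.
Detail at 0 (counterexample):
  At 0: Box Box (not p or p) is true, so not Box Box (not p or p) is false.
    At 0: Box Box (not p or p) requires Box (not p or p) at every successor {4, 6}.
      At 4: Box (not p or p) is true.
      At 6: Box (not p or p) is true.
    So Box Box (not p or p) is true at 0.

No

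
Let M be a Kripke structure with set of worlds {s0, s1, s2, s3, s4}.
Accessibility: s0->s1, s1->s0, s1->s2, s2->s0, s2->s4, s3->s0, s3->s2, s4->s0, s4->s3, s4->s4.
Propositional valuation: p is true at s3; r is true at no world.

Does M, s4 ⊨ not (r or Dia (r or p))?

No

At s4: r or Dia (r or p) is true, so not (r or Dia (r or p)) is false.
  At s4: r is false, Dia (r or p) is true, so r or Dia (r or p) is true.
    At s4: Dia (r or p) requires r or p at some successor in {s0, s3, s4}.
      r or p holds at s3, so Dia (r or p) is true at s4.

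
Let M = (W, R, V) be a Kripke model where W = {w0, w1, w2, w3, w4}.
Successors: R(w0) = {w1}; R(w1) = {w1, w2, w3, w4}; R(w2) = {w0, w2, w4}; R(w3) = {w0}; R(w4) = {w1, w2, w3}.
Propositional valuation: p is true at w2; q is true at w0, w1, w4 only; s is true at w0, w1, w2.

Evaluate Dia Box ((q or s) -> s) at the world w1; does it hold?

Yes

At w1: Dia Box ((q or s) -> s) requires Box ((q or s) -> s) at some successor in {w1, w2, w3, w4}.
  Box ((q or s) -> s) holds at w3, so Dia Box ((q or s) -> s) is true at w1.
    At w3: Box ((q or s) -> s) requires (q or s) -> s at every successor {w0}.
      At w0: (q or s) -> s is true.
    So Box ((q or s) -> s) is true at w3.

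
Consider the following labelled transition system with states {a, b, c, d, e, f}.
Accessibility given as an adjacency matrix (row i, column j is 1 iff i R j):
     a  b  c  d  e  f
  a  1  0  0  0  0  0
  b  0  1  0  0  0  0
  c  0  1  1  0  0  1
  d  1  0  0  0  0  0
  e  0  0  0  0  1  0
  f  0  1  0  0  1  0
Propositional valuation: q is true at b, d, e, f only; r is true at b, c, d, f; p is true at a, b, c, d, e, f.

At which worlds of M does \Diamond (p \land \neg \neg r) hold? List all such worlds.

Let φ = \Diamond (p \land \neg \neg r). Evaluate φ at each world:
  a (successors {a}): φ is false.
  b (successors {b}): φ is true.
  c (successors {b, c, f}): φ is true.
  d (successors {a}): φ is false.
  e (successors {e}): φ is false.
  f (successors {b, e}): φ is true.
For instance, at e:
  At e: \Diamond (p \land \neg \neg r) requires p \land \neg \neg r at some successor in {e}.
    At e: p \land \neg \neg r is false.
  So \Diamond (p \land \neg \neg r) is false at e.
Satisfying worlds: {b, c, f}

b, c, f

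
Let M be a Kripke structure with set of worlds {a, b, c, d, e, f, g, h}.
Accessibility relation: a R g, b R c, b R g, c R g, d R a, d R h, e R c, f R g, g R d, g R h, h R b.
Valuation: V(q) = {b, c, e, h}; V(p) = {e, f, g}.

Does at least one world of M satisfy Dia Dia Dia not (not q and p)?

Yes

Recall that Dia ψ holds at a world iff ψ holds at some accessible world.
Let φ = Dia Dia Dia not (not q and p). Evaluate φ at each world:
  a (successors {g}): φ is true.
  b (successors {c, g}): φ is true.
  c (successors {g}): φ is true.
  d (successors {a, h}): φ is true.
  e (successors {c}): φ is true.
  f (successors {g}): φ is true.
  g (successors {d, h}): φ is true.
  h (successors {b}): φ is true.
Detail at a (witness):
  At a: Dia Dia Dia not (not q and p) requires Dia Dia not (not q and p) at some successor in {g}.
    Dia Dia not (not q and p) holds at g, so Dia Dia Dia not (not q and p) is true at a.
      At g: Dia Dia not (not q and p) requires Dia not (not q and p) at some successor in {d, h}.
        Dia not (not q and p) holds at d, so Dia Dia not (not q and p) is true at g.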